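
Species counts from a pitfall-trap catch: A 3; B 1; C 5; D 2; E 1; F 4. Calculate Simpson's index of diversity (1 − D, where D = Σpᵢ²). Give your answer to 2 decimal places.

0.78

Total N = 3+1+5+2+1+4 = 16, so the proportions are 0.1875, 0.0625, 0.3125, 0.125, 0.0625, 0.25 (working shown to 4 dp, full precision carried).
D = 0.1875² + 0.0625² + 0.3125² + 0.125² + 0.0625² + 0.25² = 0.0352 + 0.0039 + 0.0977 + 0.0156 + 0.0039 + 0.0625 = 0.2188.
So 1 − D = 0.7812, i.e. 0.78 to 2 decimal places.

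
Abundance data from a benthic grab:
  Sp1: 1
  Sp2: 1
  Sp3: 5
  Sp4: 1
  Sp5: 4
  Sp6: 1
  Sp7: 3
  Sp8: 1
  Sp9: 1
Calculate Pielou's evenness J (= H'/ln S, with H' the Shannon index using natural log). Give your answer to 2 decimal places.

Total N = 1+1+5+1+4+1+3+1+1 = 18, so the proportions are 0.0556, 0.0556, 0.2778, 0.0556, 0.2222, 0.0556, 0.1667, 0.0556, 0.0556 (working shown to 4 dp, full precision carried).
H' = −Σ pᵢ ln pᵢ = −((-0.1606) + (-0.1606) + (-0.3558) + (-0.1606) + (-0.3342) + (-0.1606) + (-0.2986) + (-0.1606) + (-0.1606)) = 1.9521.
With S = 9 species, ln S = 2.1972, so J = 1.9521/2.1972 = 0.8885, i.e. 0.89 to 2 decimal places.

0.89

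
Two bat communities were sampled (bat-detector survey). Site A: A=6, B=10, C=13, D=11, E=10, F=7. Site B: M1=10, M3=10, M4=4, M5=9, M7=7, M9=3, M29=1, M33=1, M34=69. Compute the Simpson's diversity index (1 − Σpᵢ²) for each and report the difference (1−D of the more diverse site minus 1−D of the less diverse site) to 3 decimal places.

0.217

Site A: N=57, proportions 0.10526316, 0.1754386, 0.22807018, 0.19298246, 0.1754386, 0.12280702, giving 1−D = 0.82302247 (working shown to 8 dp, full precision carried).
Site B: N=114, proportions 0.0877193, 0.0877193, 0.03508772, 0.07894737, 0.06140351, 0.02631579, 0.00877193, 0.00877193, 0.60526316, giving 1−D = 0.60618652.
Difference = |0.82302247 − 0.60618652| = 0.21683595, i.e. 0.217 to 3 decimal places.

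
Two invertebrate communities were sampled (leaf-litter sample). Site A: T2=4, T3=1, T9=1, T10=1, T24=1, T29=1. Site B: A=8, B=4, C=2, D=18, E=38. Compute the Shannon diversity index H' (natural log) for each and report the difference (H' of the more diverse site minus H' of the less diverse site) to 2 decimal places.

Site A: N=9, proportions 0.4444, 0.1111, 0.1111, 0.1111, 0.1111, 0.1111, giving H' = 1.5811 (working shown to 4 dp, full precision carried).
Site B: N=70, proportions 0.1143, 0.0571, 0.0286, 0.2571, 0.5429, giving H' = 1.1939.
Difference = |1.5811 − 1.1939| = 0.3872, i.e. 0.39 to 2 decimal places.

0.39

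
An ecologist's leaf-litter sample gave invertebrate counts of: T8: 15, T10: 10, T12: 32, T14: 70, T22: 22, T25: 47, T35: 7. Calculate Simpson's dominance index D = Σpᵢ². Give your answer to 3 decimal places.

Total N = 15+10+32+70+22+47+7 = 203, so the proportions are 0.07389, 0.04926, 0.15764, 0.34483, 0.10837, 0.23153, 0.03448 (working shown to 5 dp, full precision carried).
D = 0.07389² + 0.04926² + 0.15764² + 0.34483² + 0.10837² + 0.23153² + 0.03448² = 0.00546 + 0.00243 + 0.02485 + 0.11891 + 0.01175 + 0.05360 + 0.00119 = 0.21818.
To 3 decimal places, D = 0.218.

0.218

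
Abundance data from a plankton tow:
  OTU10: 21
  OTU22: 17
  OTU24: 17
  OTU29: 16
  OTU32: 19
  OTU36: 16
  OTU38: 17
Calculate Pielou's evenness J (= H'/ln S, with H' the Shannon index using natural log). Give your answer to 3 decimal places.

Total N = 21+17+17+16+19+16+17 = 123, so the proportions are 0.17073, 0.13821, 0.13821, 0.13008, 0.15447, 0.13008, 0.13821 (working shown to 5 dp, full precision carried).
H' = −Σ pᵢ ln pᵢ = −((-0.30180) + (-0.27352) + (-0.27352) + (-0.26531) + (-0.28851) + (-0.26531) + (-0.27352)) = 1.94148.
With S = 7 species, ln S = 1.94591, so J = 1.94148/1.94591 = 0.99773, i.e. 0.998 to 3 decimal places.

0.998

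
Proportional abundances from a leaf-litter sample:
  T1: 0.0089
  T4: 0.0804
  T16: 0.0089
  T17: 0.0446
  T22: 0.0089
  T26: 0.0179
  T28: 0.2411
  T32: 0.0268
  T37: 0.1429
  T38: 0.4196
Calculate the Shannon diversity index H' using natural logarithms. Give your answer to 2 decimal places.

1.62

Each pᵢ ln pᵢ term (working shown to 4 dp, full precision carried): 0.0089×(-4.7217)=-0.0420, 0.0804×(-2.5207)=-0.2027, 0.0089×(-4.7217)=-0.0420, 0.0446×(-3.1100)=-0.1387, 0.0089×(-4.7217)=-0.0420, 0.0179×(-4.0230)=-0.0720, 0.2411×(-1.4225)=-0.3430, 0.0268×(-3.6194)=-0.0970, 0.1429×(-1.9456)=-0.2780, 0.4196×(-0.8685)=-0.3644.
Sum = -1.6219, so H' = 1.62.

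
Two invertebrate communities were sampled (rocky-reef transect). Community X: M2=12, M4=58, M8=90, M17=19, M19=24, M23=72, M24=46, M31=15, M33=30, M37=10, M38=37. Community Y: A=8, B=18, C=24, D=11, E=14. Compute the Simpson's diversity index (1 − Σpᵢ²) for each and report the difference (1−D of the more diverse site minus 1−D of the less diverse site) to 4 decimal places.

Community X: N=413, proportions 0.0290557, 0.1404358, 0.2179177, 0.0460048, 0.0581114, 0.1743341, 0.1113801, 0.0363196, 0.0726392, 0.0242131, 0.0895884, giving 1−D = 0.8684462 (working shown to 7 dp, full precision carried).
Community Y: N=75, proportions 0.1066667, 0.24, 0.32, 0.1466667, 0.1866667, giving 1−D = 0.7722667.
Difference = |0.8684462 − 0.7722667| = 0.0961795, i.e. 0.0962 to 4 decimal places.

0.0962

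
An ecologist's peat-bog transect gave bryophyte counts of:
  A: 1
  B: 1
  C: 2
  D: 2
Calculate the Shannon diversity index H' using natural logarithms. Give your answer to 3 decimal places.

1.330

Total N = 1+1+2+2 = 6, so the proportions are 0.16667, 0.16667, 0.33333, 0.33333 (working shown to 5 dp, full precision carried).
Each pᵢ ln pᵢ term: 0.16667×(-1.79176)=-0.29863, 0.16667×(-1.79176)=-0.29863, 0.33333×(-1.09861)=-0.36620, 0.33333×(-1.09861)=-0.36620.
Sum = -1.32966, so H' = 1.330.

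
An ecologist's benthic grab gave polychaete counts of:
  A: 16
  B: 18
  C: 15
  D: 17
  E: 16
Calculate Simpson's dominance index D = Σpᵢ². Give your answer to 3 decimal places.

Total N = 16+18+15+17+16 = 82, so the proportions are 0.19512, 0.21951, 0.18293, 0.20732, 0.19512 (working shown to 5 dp, full precision carried).
D = 0.19512² + 0.21951² + 0.18293² + 0.20732² + 0.19512² = 0.03807 + 0.04819 + 0.03346 + 0.04298 + 0.03807 = 0.20077.
To 3 decimal places, D = 0.201.

0.201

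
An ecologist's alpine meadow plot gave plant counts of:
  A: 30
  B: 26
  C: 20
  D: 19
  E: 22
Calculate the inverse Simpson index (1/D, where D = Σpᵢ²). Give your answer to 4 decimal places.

Total N = 30+26+20+19+22 = 117, so the proportions are 0.25641026, 0.22222222, 0.17094017, 0.16239316, 0.18803419 (working shown to 8 dp, full precision carried).
D = 0.25641026² + 0.22222222² + 0.17094017² + 0.16239316² + 0.18803419² = 0.06574622 + 0.04938272 + 0.02922054 + 0.02637154 + 0.03535686 = 0.20607787.
So 1/D = 4.852535, i.e. 4.8525 to 4 decimal places.

4.8525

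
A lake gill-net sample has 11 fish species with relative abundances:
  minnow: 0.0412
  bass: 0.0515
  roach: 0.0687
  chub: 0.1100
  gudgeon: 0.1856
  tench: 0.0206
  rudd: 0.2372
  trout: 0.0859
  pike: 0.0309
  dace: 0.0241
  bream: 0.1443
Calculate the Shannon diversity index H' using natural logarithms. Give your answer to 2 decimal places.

2.13

Each pᵢ ln pᵢ term (working shown to 4 dp, full precision carried): 0.0412×(-3.1893)=-0.1314, 0.0515×(-2.9662)=-0.1528, 0.0687×(-2.6780)=-0.1840, 0.11×(-2.2073)=-0.2428, 0.1856×(-1.6842)=-0.3126, 0.0206×(-3.8825)=-0.0800, 0.2372×(-1.4389)=-0.3413, 0.0859×(-2.4546)=-0.2108, 0.0309×(-3.4770)=-0.1074, 0.0241×(-3.7255)=-0.0898, 0.1443×(-1.9359)=-0.2793.
Sum = -2.1322, so H' = 2.13.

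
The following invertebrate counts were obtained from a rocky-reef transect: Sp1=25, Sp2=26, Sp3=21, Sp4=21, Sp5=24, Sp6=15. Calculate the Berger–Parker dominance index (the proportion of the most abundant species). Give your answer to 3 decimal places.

Total N = 25+26+21+21+24+15 = 132, so the proportions are 0.18939, 0.19697, 0.15909, 0.15909, 0.18182, 0.11364 (working shown to 5 dp, full precision carried).
The largest proportion is 0.19697, i.e. d = 0.197 to 3 decimal places.

0.197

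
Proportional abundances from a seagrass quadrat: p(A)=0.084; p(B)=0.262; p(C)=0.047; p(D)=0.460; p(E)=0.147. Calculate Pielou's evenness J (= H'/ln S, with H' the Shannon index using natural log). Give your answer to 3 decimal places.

0.834

H' = −Σ pᵢ ln pᵢ = −((-0.20806) + (-0.35093) + (-0.14371) + (-0.35720) + (-0.28185)) = 1.34175 (working shown to 5 dp, full precision carried).
With S = 5 species, ln S = 1.60944, so J = 1.34175/1.60944 = 0.83367, i.e. 0.834 to 3 decimal places.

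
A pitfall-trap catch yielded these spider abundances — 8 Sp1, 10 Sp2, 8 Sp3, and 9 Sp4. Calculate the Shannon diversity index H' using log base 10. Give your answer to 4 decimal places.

Total N = 8+10+8+9 = 35, so the proportions are 0.228571, 0.285714, 0.228571, 0.257143 (working shown to 6 dp, full precision carried).
Each pᵢ log₁₀ pᵢ term: 0.228571×(-0.640978)=-0.146509, 0.285714×(-0.544068)=-0.155448, 0.228571×(-0.640978)=-0.146509, 0.257143×(-0.589826)=-0.151669.
Sum = -0.600136, so H' = 0.6001.

0.6001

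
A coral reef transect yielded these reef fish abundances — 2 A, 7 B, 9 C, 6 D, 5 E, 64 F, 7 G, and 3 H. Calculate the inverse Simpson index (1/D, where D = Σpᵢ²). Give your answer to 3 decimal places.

Total N = 2+7+9+6+5+64+7+3 = 103, so the proportions are 0.019417, 0.067961, 0.087379, 0.058252, 0.048544, 0.621359, 0.067961, 0.029126 (working shown to 6 dp, full precision carried).
D = 0.019417² + 0.067961² + 0.087379² + 0.058252² + 0.048544² + 0.621359² + 0.067961² + 0.029126² = 0.000377 + 0.004619 + 0.007635 + 0.003393 + 0.002356 + 0.386087 + 0.004619 + 0.000848 = 0.409935.
So 1/D = 2.43941, i.e. 2.439 to 3 decimal places.

2.439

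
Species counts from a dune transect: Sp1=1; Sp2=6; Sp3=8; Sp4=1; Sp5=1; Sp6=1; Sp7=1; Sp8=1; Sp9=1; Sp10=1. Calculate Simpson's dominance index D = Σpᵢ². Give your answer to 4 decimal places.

Total N = 1+6+8+1+1+1+1+1+1+1 = 22, so the proportions are 0.045455, 0.272727, 0.363636, 0.045455, 0.045455, 0.045455, 0.045455, 0.045455, 0.045455, 0.045455 (working shown to 6 dp, full precision carried).
D = 0.045455² + 0.272727² + 0.363636² + 0.045455² + 0.045455² + 0.045455² + 0.045455² + 0.045455² + 0.045455² + 0.045455² = 0.002066 + 0.074380 + 0.132231 + 0.002066 + 0.002066 + 0.002066 + 0.002066 + 0.002066 + 0.002066 + 0.002066 = 0.223140.
To 4 decimal places, D = 0.2231.

0.2231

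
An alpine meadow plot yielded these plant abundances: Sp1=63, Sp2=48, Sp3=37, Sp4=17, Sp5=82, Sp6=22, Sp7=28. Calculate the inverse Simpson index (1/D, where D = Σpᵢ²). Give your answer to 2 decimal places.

5.54

Total N = 63+48+37+17+82+22+28 = 297, so the proportions are 0.212121, 0.161616, 0.124579, 0.057239, 0.276094, 0.074074, 0.094276 (working shown to 6 dp, full precision carried).
D = 0.212121² + 0.161616² + 0.124579² + 0.057239² + 0.276094² + 0.074074² + 0.094276² = 0.044995 + 0.026120 + 0.015520 + 0.003276 + 0.076228 + 0.005487 + 0.008888 = 0.180514.
So 1/D = 5.5397, i.e. 5.54 to 2 decimal places.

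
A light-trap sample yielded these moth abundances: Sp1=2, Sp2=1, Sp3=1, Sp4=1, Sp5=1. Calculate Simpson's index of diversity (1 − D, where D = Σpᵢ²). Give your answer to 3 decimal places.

0.778

Total N = 2+1+1+1+1 = 6, so the proportions are 0.33333, 0.16667, 0.16667, 0.16667, 0.16667 (working shown to 5 dp, full precision carried).
D = 0.33333² + 0.16667² + 0.16667² + 0.16667² + 0.16667² = 0.11111 + 0.02778 + 0.02778 + 0.02778 + 0.02778 = 0.22222.
So 1 − D = 0.77778, i.e. 0.778 to 3 decimal places.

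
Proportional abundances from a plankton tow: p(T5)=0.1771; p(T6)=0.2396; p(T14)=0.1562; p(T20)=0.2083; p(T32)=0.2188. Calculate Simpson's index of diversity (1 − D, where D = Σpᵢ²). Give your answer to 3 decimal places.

D = 0.1771² + 0.2396² + 0.1562² + 0.2083² + 0.2188² = 0.03136 + 0.05741 + 0.02440 + 0.04339 + 0.04787 = 0.20443 (working shown to 5 dp, full precision carried).
So 1 − D = 0.79557, i.e. 0.796 to 3 decimal places.

0.796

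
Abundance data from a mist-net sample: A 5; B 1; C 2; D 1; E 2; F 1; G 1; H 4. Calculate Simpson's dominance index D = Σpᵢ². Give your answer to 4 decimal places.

Total N = 5+1+2+1+2+1+1+4 = 17, so the proportions are 0.294118, 0.058824, 0.117647, 0.058824, 0.117647, 0.058824, 0.058824, 0.235294 (working shown to 6 dp, full precision carried).
D = 0.294118² + 0.058824² + 0.117647² + 0.058824² + 0.117647² + 0.058824² + 0.058824² + 0.235294² = 0.086505 + 0.003460 + 0.013841 + 0.003460 + 0.013841 + 0.003460 + 0.003460 + 0.055363 = 0.183391.
To 4 decimal places, D = 0.1834.

0.1834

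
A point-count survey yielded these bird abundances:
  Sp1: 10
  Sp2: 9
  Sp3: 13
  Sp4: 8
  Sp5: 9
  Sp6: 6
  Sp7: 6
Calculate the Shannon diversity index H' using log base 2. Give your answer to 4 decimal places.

Total N = 10+9+13+8+9+6+6 = 61, so the proportions are 0.163934, 0.147541, 0.213115, 0.131148, 0.147541, 0.098361, 0.098361 (working shown to 6 dp, full precision carried).
Each pᵢ log₂ pᵢ term: 0.163934×(-2.608809)=-0.427674, 0.147541×(-2.760812)=-0.407333, 0.213115×(-2.230298)=-0.475309, 0.131148×(-2.930737)=-0.384359, 0.147541×(-2.760812)=-0.407333, 0.098361×(-3.345775)=-0.329093, 0.098361×(-3.345775)=-0.329093.
Sum = -2.760193, so H' = 2.7602.

2.7602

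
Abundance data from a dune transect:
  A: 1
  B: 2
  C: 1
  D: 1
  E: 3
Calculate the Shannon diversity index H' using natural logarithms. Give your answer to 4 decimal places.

1.4942

Total N = 1+2+1+1+3 = 8, so the proportions are 0.125, 0.25, 0.125, 0.125, 0.375 (working shown to 6 dp, full precision carried).
Each pᵢ ln pᵢ term: 0.125×(-2.079442)=-0.259930, 0.25×(-1.386294)=-0.346574, 0.125×(-2.079442)=-0.259930, 0.125×(-2.079442)=-0.259930, 0.375×(-0.980829)=-0.367811.
Sum = -1.494175, so H' = 1.4942.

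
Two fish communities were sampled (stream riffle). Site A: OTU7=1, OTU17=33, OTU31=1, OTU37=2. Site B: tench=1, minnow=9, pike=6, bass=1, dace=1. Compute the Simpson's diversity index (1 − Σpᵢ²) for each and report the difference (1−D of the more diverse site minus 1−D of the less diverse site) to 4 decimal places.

0.4295

Site A: N=37, proportions 0.027027, 0.891892, 0.027027, 0.054054, giving 1−D = 0.200146 (working shown to 6 dp, full precision carried).
Site B: N=18, proportions 0.055556, 0.5, 0.333333, 0.055556, 0.055556, giving 1−D = 0.629630.
Difference = |0.200146 − 0.629630| = 0.429484, i.e. 0.4295 to 4 decimal places.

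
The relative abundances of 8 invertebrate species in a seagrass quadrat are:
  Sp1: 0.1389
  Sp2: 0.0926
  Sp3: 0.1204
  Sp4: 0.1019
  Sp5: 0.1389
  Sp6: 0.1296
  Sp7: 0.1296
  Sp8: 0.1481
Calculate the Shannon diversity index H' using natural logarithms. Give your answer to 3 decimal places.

2.069

Each pᵢ ln pᵢ term (working shown to 5 dp, full precision carried): 0.1389×(-1.97400)=-0.27419, 0.0926×(-2.37947)=-0.22034, 0.1204×(-2.11694)=-0.25488, 0.1019×(-2.28376)=-0.23272, 0.1389×(-1.97400)=-0.27419, 0.1296×(-2.04330)=-0.26481, 0.1296×(-2.04330)=-0.26481, 0.1481×(-1.90987)=-0.28285.
Sum = -2.06879, so H' = 2.069.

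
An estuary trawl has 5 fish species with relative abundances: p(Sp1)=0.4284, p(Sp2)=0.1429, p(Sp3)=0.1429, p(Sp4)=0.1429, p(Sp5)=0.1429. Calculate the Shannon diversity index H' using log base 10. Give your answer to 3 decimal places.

Each pᵢ log₁₀ pᵢ term (working shown to 5 dp, full precision carried): 0.4284×(-0.36815)=-0.15772, 0.1429×(-0.84497)=-0.12075, 0.1429×(-0.84497)=-0.12075, 0.1429×(-0.84497)=-0.12075, 0.1429×(-0.84497)=-0.12075.
Sum = -0.64070, so H' = 0.641.

0.641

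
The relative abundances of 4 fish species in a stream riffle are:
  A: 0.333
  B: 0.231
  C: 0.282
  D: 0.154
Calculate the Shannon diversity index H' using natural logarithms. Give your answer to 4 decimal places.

Each pᵢ ln pᵢ term (working shown to 6 dp, full precision carried): 0.333×(-1.099613)=-0.366171, 0.231×(-1.465338)=-0.338493, 0.282×(-1.265848)=-0.356969, 0.154×(-1.870803)=-0.288104.
Sum = -1.349737, so H' = 1.3497.

1.3497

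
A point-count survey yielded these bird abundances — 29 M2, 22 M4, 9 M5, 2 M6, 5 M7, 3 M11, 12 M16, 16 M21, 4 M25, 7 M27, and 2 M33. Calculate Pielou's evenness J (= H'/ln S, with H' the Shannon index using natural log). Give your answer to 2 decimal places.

0.86

Total N = 29+22+9+2+5+3+12+16+4+7+2 = 111, so the proportions are 0.2613, 0.1982, 0.0811, 0.018, 0.045, 0.027, 0.1081, 0.1441, 0.036, 0.0631, 0.018 (working shown to 4 dp, full precision carried).
H' = −Σ pᵢ ln pᵢ = −((-0.3507) + (-0.3208) + (-0.2037) + (-0.0724) + (-0.1396) + (-0.0976) + (-0.2405) + (-0.2792) + (-0.1198) + (-0.1743) + (-0.0724)) = 2.0709.
With S = 11 species, ln S = 2.3979, so J = 2.0709/2.3979 = 0.8636, i.e. 0.86 to 2 decimal places.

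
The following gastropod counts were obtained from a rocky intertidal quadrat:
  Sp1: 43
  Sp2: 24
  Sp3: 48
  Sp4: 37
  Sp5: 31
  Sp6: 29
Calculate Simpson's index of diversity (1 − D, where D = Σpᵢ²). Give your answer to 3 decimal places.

0.824

Total N = 43+24+48+37+31+29 = 212, so the proportions are 0.20283, 0.11321, 0.22642, 0.17453, 0.14623, 0.13679 (working shown to 5 dp, full precision carried).
D = 0.20283² + 0.11321² + 0.22642² + 0.17453² + 0.14623² + 0.13679² = 0.04114 + 0.01282 + 0.05126 + 0.03046 + 0.02138 + 0.01871 = 0.17577.
So 1 − D = 0.82423, i.e. 0.824 to 3 decimal places.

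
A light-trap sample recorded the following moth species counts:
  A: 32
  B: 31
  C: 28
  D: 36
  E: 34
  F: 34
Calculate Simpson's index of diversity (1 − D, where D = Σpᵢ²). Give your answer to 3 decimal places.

0.832

Total N = 32+31+28+36+34+34 = 195, so the proportions are 0.1641, 0.15897, 0.14359, 0.18462, 0.17436, 0.17436 (working shown to 5 dp, full precision carried).
D = 0.1641² + 0.15897² + 0.14359² + 0.18462² + 0.17436² + 0.17436² = 0.02693 + 0.02527 + 0.02062 + 0.03408 + 0.03040 + 0.03040 = 0.16771.
So 1 − D = 0.83229, i.e. 0.832 to 3 decimal places.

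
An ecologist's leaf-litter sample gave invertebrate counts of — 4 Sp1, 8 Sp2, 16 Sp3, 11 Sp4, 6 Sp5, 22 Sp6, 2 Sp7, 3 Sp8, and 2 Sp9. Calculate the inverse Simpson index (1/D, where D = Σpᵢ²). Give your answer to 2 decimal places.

5.51

Total N = 4+8+16+11+6+22+2+3+2 = 74, so the proportions are 0.054054, 0.108108, 0.216216, 0.148649, 0.081081, 0.297297, 0.027027, 0.040541, 0.027027 (working shown to 6 dp, full precision carried).
D = 0.054054² + 0.108108² + 0.216216² + 0.148649² + 0.081081² + 0.297297² + 0.027027² + 0.040541² + 0.027027² = 0.002922 + 0.011687 + 0.046749 + 0.022096 + 0.006574 + 0.088386 + 0.000730 + 0.001644 + 0.000730 = 0.181519.
So 1/D = 5.5091, i.e. 5.51 to 2 decimal places.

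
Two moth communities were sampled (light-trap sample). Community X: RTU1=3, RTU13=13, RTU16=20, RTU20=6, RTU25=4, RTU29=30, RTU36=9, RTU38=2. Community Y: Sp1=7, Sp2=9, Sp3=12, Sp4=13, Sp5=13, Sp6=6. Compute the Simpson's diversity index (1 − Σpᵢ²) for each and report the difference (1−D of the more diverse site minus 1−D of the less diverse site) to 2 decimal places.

0.03

Community X: N=87, proportions 0.0345, 0.1494, 0.2299, 0.069, 0.046, 0.3448, 0.1034, 0.023, giving 1−D = 0.7866 (working shown to 4 dp, full precision carried).
Community Y: N=60, proportions 0.1167, 0.15, 0.2, 0.2167, 0.2167, 0.1, giving 1−D = 0.8200.
Difference = |0.7866 − 0.8200| = 0.0334, i.e. 0.03 to 2 decimal places.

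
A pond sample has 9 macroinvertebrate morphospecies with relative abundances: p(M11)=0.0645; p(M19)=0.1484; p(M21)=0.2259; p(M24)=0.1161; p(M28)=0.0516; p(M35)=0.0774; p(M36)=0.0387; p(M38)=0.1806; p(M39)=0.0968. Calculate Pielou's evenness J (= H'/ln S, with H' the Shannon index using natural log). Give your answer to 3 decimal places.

H' = −Σ pᵢ ln pᵢ = −((-0.17680) + (-0.28312) + (-0.33606) + (-0.25000) + (-0.15295) + (-0.19805) + (-0.12585) + (-0.30909) + (-0.22604)) = 2.05797 (working shown to 5 dp, full precision carried).
With S = 9 species, ln S = 2.19722, so J = 2.05797/2.19722 = 0.93662, i.e. 0.937 to 3 decimal places.

0.937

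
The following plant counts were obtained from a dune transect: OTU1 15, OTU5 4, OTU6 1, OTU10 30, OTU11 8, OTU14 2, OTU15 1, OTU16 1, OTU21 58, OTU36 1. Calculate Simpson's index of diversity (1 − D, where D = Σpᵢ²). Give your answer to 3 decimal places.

0.687

Total N = 15+4+1+30+8+2+1+1+58+1 = 121, so the proportions are 0.12397, 0.03306, 0.00826, 0.24793, 0.06612, 0.01653, 0.00826, 0.00826, 0.47934, 0.00826 (working shown to 5 dp, full precision carried).
D = 0.12397² + 0.03306² + 0.00826² + 0.24793² + 0.06612² + 0.01653² + 0.00826² + 0.00826² + 0.47934² + 0.00826² = 0.01537 + 0.00109 + 0.00007 + 0.06147 + 0.00437 + 0.00027 + 0.00007 + 0.00007 + 0.22977 + 0.00007 = 0.31262.
So 1 − D = 0.68738, i.e. 0.687 to 3 decimal places.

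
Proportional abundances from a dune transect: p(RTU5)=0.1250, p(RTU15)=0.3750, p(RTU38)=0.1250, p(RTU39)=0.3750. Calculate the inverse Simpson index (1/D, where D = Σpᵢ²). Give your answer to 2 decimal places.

D = 0.125² + 0.375² + 0.125² + 0.375² = 0.015625 + 0.140625 + 0.015625 + 0.140625 = 0.312500 (working shown to 6 dp, full precision carried).
So 1/D = 3.2000, i.e. 3.20 to 2 decimal places.

3.20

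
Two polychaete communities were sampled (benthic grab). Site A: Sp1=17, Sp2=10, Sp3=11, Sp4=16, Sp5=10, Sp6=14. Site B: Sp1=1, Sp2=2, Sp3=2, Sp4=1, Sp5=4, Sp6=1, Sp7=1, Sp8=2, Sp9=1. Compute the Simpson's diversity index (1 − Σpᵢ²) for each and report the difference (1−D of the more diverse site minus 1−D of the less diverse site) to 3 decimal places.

0.028

Site A: N=78, proportions 0.21795, 0.12821, 0.14103, 0.20513, 0.12821, 0.17949, giving 1−D = 0.82544 (working shown to 5 dp, full precision carried).
Site B: N=15, proportions 0.06667, 0.13333, 0.13333, 0.06667, 0.26667, 0.06667, 0.06667, 0.13333, 0.06667, giving 1−D = 0.85333.
Difference = |0.82544 − 0.85333| = 0.02789, i.e. 0.028 to 3 decimal places.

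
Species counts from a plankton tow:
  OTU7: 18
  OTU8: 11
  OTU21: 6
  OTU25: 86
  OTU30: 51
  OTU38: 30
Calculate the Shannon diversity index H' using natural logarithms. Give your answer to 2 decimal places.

1.47

Total N = 18+11+6+86+51+30 = 202, so the proportions are 0.0891, 0.0545, 0.0297, 0.4257, 0.2525, 0.1485 (working shown to 4 dp, full precision carried).
Each pᵢ ln pᵢ term: 0.0891×(-2.4179)=-0.2155, 0.0545×(-2.9104)=-0.1585, 0.0297×(-3.5165)=-0.1045, 0.4257×(-0.8539)=-0.3636, 0.2525×(-1.3764)=-0.3475, 0.1485×(-1.9071)=-0.2832.
Sum = -1.4727, so H' = 1.47.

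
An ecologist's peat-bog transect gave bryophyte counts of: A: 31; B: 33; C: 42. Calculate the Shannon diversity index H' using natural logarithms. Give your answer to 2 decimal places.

Total N = 31+33+42 = 106, so the proportions are 0.2925, 0.3113, 0.3962 (working shown to 4 dp, full precision carried).
Each pᵢ ln pᵢ term: 0.2925×(-1.2295)=-0.3596, 0.3113×(-1.1669)=-0.3633, 0.3962×(-0.9258)=-0.3668.
Sum = -1.0897, so H' = 1.09.

1.09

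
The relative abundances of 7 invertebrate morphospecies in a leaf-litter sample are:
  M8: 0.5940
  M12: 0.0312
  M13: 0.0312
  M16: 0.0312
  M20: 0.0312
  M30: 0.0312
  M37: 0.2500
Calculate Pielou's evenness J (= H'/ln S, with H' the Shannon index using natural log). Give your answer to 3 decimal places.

0.615

H' = −Σ pᵢ ln pᵢ = −((-0.30940) + (-0.10818) + (-0.10818) + (-0.10818) + (-0.10818) + (-0.10818) + (-0.34657)) = 1.19688 (working shown to 5 dp, full precision carried).
With S = 7 species, ln S = 1.94591, so J = 1.19688/1.94591 = 0.61507, i.e. 0.615 to 3 decimal places.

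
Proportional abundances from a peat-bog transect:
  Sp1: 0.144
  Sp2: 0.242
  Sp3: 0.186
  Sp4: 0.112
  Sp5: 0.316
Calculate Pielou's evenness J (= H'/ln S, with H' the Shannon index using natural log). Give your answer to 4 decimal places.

0.9597

H' = −Σ pᵢ ln pᵢ = −((-0.279064) + (-0.343354) + (-0.312854) + (-0.245197) + (-0.364036)) = 1.544504 (working shown to 6 dp, full precision carried).
With S = 5 species, ln S = 1.609438, so J = 1.544504/1.609438 = 0.959654, i.e. 0.9597 to 4 decimal places.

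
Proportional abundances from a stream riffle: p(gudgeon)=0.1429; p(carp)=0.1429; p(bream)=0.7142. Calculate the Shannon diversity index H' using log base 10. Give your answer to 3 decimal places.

0.346

Each pᵢ log₁₀ pᵢ term (working shown to 5 dp, full precision carried): 0.1429×(-0.84497)=-0.12075, 0.1429×(-0.84497)=-0.12075, 0.7142×(-0.14618)=-0.10440.
Sum = -0.34589, so H' = 0.346.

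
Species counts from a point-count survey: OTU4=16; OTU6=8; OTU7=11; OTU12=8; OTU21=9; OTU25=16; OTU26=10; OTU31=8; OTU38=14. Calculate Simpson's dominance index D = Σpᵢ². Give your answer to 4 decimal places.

0.1202

Total N = 16+8+11+8+9+16+10+8+14 = 100, so the proportions are 0.16, 0.08, 0.11, 0.08, 0.09, 0.16, 0.1, 0.08, 0.14 (working shown to 6 dp, full precision carried).
D = 0.16² + 0.08² + 0.11² + 0.08² + 0.09² + 0.16² + 0.1² + 0.08² + 0.14² = 0.025600 + 0.006400 + 0.012100 + 0.006400 + 0.008100 + 0.025600 + 0.010000 + 0.006400 + 0.019600 = 0.120200.
To 4 decimal places, D = 0.1202.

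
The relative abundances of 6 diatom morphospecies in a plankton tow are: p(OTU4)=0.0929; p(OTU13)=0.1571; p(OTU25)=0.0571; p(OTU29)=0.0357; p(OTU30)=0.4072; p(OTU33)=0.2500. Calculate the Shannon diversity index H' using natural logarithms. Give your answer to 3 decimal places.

Each pᵢ ln pᵢ term (working shown to 5 dp, full precision carried): 0.0929×(-2.37623)=-0.22075, 0.1571×(-1.85087)=-0.29077, 0.0571×(-2.86295)=-0.16347, 0.0357×(-3.33260)=-0.11897, 0.4072×(-0.89845)=-0.36585, 0.25×(-1.38629)=-0.34657.
Sum = -1.50640, so H' = 1.506.

1.506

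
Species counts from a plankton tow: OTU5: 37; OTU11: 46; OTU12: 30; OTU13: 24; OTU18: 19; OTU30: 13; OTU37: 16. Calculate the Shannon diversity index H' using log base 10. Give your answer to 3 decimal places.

Total N = 37+46+30+24+19+13+16 = 185, so the proportions are 0.2, 0.24865, 0.16216, 0.12973, 0.1027, 0.07027, 0.08649 (working shown to 5 dp, full precision carried).
Each pᵢ log₁₀ pᵢ term: 0.2×(-0.69897)=-0.13979, 0.24865×(-0.60441)=-0.15029, 0.16216×(-0.79005)=-0.12812, 0.12973×(-0.88696)=-0.11507, 0.1027×(-0.98842)=-0.10151, 0.07027×(-1.15323)=-0.08104, 0.08649×(-1.06305)=-0.09194.
Sum = -0.80775, so H' = 0.808.

0.808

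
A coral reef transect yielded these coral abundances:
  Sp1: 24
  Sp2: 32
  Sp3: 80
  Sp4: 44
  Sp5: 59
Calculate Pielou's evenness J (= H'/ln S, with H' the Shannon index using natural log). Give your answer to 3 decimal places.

Total N = 24+32+80+44+59 = 239, so the proportions are 0.10042, 0.13389, 0.33473, 0.1841, 0.24686 (working shown to 5 dp, full precision carried).
H' = −Σ pᵢ ln pᵢ = −((-0.23080) + (-0.26922) + (-0.36634) + (-0.31155) + (-0.34534)) = 1.52325.
With S = 5 species, ln S = 1.60944, so J = 1.52325/1.60944 = 0.94645, i.e. 0.946 to 3 decimal places.

0.946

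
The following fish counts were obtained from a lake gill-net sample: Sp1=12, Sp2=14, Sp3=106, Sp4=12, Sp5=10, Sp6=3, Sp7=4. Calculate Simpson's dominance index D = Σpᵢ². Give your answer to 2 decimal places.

0.46

Total N = 12+14+106+12+10+3+4 = 161, so the proportions are 0.0745, 0.087, 0.6584, 0.0745, 0.0621, 0.0186, 0.0248 (working shown to 4 dp, full precision carried).
D = 0.0745² + 0.087² + 0.6584² + 0.0745² + 0.0621² + 0.0186² + 0.0248² = 0.0056 + 0.0076 + 0.4335 + 0.0056 + 0.0039 + 0.0003 + 0.0006 = 0.4570.
To 2 decimal places, D = 0.46.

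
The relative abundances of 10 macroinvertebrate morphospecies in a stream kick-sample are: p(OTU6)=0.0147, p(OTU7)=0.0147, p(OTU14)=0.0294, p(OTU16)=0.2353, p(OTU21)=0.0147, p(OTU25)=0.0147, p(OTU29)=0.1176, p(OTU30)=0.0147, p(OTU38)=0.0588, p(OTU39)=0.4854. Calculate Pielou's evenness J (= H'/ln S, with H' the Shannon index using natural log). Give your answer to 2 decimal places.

0.66

H' = −Σ pᵢ ln pᵢ = −((-0.0620) + (-0.0620) + (-0.1037) + (-0.3405) + (-0.0620) + (-0.0620) + (-0.2517) + (-0.0620) + (-0.1666) + (-0.3508)) = 1.5235 (working shown to 4 dp, full precision carried).
With S = 10 species, ln S = 2.3026, so J = 1.5235/2.3026 = 0.6616, i.e. 0.66 to 2 decimal places.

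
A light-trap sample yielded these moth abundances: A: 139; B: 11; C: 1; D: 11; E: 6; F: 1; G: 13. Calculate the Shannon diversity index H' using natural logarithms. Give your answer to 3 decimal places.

0.903

Total N = 139+11+1+11+6+1+13 = 182, so the proportions are 0.76374, 0.06044, 0.00549, 0.06044, 0.03297, 0.00549, 0.07143 (working shown to 5 dp, full precision carried).
Each pᵢ ln pᵢ term: 0.76374×(-0.26953)=-0.20585, 0.06044×(-2.80611)=-0.16960, 0.00549×(-5.20401)=-0.02859, 0.06044×(-2.80611)=-0.16960, 0.03297×(-3.41225)=-0.11249, 0.00549×(-5.20401)=-0.02859, 0.07143×(-2.63906)=-0.18850.
Sum = -0.90323, so H' = 0.903.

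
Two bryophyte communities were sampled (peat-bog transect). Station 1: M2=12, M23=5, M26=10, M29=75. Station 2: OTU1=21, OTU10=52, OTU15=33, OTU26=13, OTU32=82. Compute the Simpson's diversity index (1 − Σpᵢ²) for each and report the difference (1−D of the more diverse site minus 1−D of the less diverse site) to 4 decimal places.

0.2911

Station 1: N=102, proportions 0.117647, 0.04902, 0.098039, 0.735294, giving 1−D = 0.433487 (working shown to 6 dp, full precision carried).
Station 2: N=201, proportions 0.104478, 0.258706, 0.164179, 0.064677, 0.40796, giving 1−D = 0.724586.
Difference = |0.433487 − 0.724586| = 0.291099, i.e. 0.2911 to 4 decimal places.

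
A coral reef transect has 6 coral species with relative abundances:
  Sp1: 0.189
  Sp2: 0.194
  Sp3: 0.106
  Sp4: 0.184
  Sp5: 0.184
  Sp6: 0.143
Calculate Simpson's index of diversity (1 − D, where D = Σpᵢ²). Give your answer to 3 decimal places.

D = 0.189² + 0.194² + 0.106² + 0.184² + 0.184² + 0.143² = 0.03572 + 0.03764 + 0.01124 + 0.03386 + 0.03386 + 0.02045 = 0.17275 (working shown to 5 dp, full precision carried).
So 1 − D = 0.82725, i.e. 0.827 to 3 decimal places.

0.827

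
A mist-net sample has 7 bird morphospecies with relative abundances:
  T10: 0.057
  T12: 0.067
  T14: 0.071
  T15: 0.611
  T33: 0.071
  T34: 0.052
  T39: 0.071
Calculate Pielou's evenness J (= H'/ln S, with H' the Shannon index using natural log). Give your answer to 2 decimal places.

0.70

H' = −Σ pᵢ ln pᵢ = −((-0.1633) + (-0.1811) + (-0.1878) + (-0.3010) + (-0.1878) + (-0.1537) + (-0.1878)) = 1.3625 (working shown to 4 dp, full precision carried).
With S = 7 species, ln S = 1.9459, so J = 1.3625/1.9459 = 0.7002, i.e. 0.70 to 2 decimal places.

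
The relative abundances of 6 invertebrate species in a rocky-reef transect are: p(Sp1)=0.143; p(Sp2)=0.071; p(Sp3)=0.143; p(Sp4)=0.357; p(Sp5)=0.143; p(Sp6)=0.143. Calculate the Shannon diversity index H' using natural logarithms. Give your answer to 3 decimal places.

1.668

Each pᵢ ln pᵢ term (working shown to 5 dp, full precision carried): 0.143×(-1.94491)=-0.27812, 0.071×(-2.64508)=-0.18780, 0.143×(-1.94491)=-0.27812, 0.357×(-1.03002)=-0.36772, 0.143×(-1.94491)=-0.27812, 0.143×(-1.94491)=-0.27812.
Sum = -1.66801, so H' = 1.668.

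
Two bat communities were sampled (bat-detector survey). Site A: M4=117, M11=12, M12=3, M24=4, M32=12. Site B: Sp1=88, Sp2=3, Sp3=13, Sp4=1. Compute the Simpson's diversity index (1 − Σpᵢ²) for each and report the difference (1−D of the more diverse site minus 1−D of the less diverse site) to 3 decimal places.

Site A: N=148, proportions 0.79054, 0.08108, 0.02027, 0.02703, 0.08108, giving 1−D = 0.36076 (working shown to 5 dp, full precision carried).
Site B: N=105, proportions 0.8381, 0.02857, 0.12381, 0.00952, giving 1−D = 0.28136.
Difference = |0.36076 − 0.28136| = 0.07940, i.e. 0.079 to 3 decimal places.

0.079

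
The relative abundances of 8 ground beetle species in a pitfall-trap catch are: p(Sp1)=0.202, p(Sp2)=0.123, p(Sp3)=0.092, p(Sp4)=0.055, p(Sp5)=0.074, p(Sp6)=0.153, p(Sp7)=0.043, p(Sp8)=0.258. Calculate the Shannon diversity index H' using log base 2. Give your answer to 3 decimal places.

Each pᵢ log₂ pᵢ term (working shown to 5 dp, full precision carried): 0.202×(-2.30757)=-0.46613, 0.123×(-3.02327)=-0.37186, 0.092×(-3.44222)=-0.31668, 0.055×(-4.18442)=-0.23014, 0.074×(-3.75633)=-0.27797, 0.153×(-2.70840)=-0.41438, 0.043×(-4.53952)=-0.19520, 0.258×(-1.95456)=-0.50428.
Sum = -2.77665, so H' = 2.777.

2.777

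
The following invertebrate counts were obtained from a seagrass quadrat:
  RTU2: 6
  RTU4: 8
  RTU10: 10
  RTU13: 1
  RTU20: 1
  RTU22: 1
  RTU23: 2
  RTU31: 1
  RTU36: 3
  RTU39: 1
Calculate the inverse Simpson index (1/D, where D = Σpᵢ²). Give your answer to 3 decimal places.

5.303

Total N = 6+8+10+1+1+1+2+1+3+1 = 34, so the proportions are 0.1764706, 0.2352941, 0.2941176, 0.0294118, 0.0294118, 0.0294118, 0.0588235, 0.0294118, 0.0882353, 0.0294118 (working shown to 7 dp, full precision carried).
D = 0.1764706² + 0.2352941² + 0.2941176² + 0.0294118² + 0.0294118² + 0.0294118² + 0.0588235² + 0.0294118² + 0.0882353² + 0.0294118² = 0.0311419 + 0.0553633 + 0.0865052 + 0.0008651 + 0.0008651 + 0.0008651 + 0.0034602 + 0.0008651 + 0.0077855 + 0.0008651 = 0.1885813.
So 1/D = 5.30275, i.e. 5.303 to 3 decimal places.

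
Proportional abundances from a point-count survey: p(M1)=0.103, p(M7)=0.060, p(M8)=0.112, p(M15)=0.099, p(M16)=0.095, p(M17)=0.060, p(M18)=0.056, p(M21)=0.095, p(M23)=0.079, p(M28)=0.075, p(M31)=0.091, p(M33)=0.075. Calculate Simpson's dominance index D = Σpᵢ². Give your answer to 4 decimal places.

D = 0.103² + 0.06² + 0.112² + 0.099² + 0.095² + 0.06² + 0.056² + 0.095² + 0.079² + 0.075² + 0.091² + 0.075² = 0.010609 + 0.003600 + 0.012544 + 0.009801 + 0.009025 + 0.003600 + 0.003136 + 0.009025 + 0.006241 + 0.005625 + 0.008281 + 0.005625 = 0.087112 (working shown to 6 dp, full precision carried).
To 4 decimal places, D = 0.0871.

0.0871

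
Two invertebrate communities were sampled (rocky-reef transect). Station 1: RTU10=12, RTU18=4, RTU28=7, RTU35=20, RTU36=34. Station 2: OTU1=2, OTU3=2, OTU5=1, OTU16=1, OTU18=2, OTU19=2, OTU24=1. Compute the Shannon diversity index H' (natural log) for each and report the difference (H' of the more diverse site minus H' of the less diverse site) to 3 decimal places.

Station 1: N=77, proportions 0.155844, 0.051948, 0.090909, 0.25974, 0.441558, giving H' = 1.372424 (working shown to 6 dp, full precision carried).
Station 2: N=11, proportions 0.181818, 0.181818, 0.090909, 0.090909, 0.181818, 0.181818, 0.090909, giving H' = 1.893788.
Difference = |1.372424 − 1.893788| = 0.521364, i.e. 0.521 to 3 decimal places.

0.521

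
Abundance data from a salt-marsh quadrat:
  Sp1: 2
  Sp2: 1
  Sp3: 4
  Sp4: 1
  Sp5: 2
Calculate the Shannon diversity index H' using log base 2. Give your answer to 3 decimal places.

Total N = 2+1+4+1+2 = 10, so the proportions are 0.2, 0.1, 0.4, 0.1, 0.2 (working shown to 5 dp, full precision carried).
Each pᵢ log₂ pᵢ term: 0.2×(-2.32193)=-0.46439, 0.1×(-3.32193)=-0.33219, 0.4×(-1.32193)=-0.52877, 0.1×(-3.32193)=-0.33219, 0.2×(-2.32193)=-0.46439.
Sum = -2.12193, so H' = 2.122.

2.122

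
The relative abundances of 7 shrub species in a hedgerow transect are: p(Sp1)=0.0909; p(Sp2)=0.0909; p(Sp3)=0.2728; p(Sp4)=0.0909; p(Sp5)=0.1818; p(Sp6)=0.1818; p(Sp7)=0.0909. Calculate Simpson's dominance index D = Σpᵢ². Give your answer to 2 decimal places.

0.17

D = 0.0909² + 0.0909² + 0.2728² + 0.0909² + 0.1818² + 0.1818² + 0.0909² = 0.0083 + 0.0083 + 0.0744 + 0.0083 + 0.0331 + 0.0331 + 0.0083 = 0.1736 (working shown to 4 dp, full precision carried).
To 2 decimal places, D = 0.17.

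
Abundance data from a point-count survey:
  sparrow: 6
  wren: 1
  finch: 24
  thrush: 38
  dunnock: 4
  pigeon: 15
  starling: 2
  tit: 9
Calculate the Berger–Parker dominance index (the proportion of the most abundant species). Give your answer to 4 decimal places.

Total N = 6+1+24+38+4+15+2+9 = 99, so the proportions are 0.060606, 0.010101, 0.242424, 0.383838, 0.040404, 0.151515, 0.020202, 0.090909 (working shown to 6 dp, full precision carried).
The largest proportion is 0.383838, i.e. d = 0.3838 to 4 decimal places.

0.3838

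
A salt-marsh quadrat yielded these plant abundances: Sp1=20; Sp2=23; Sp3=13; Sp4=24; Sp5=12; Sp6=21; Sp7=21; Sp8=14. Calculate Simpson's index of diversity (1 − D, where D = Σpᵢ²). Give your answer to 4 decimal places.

0.8678

Total N = 20+23+13+24+12+21+21+14 = 148, so the proportions are 0.135135, 0.155405, 0.087838, 0.162162, 0.081081, 0.141892, 0.141892, 0.094595 (working shown to 6 dp, full precision carried).
D = 0.135135² + 0.155405² + 0.087838² + 0.162162² + 0.081081² + 0.141892² + 0.141892² + 0.094595² = 0.018262 + 0.024151 + 0.007715 + 0.026297 + 0.006574 + 0.020133 + 0.020133 + 0.008948 = 0.132213.
So 1 − D = 0.867787, i.e. 0.8678 to 4 decimal places.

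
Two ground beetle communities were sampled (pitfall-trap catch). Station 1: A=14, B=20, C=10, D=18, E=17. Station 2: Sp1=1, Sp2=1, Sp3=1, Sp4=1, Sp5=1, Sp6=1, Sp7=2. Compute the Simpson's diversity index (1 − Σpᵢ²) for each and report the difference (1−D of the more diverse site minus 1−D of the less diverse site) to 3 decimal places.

Station 1: N=79, proportions 0.17722, 0.25316, 0.12658, 0.22785, 0.21519, giving 1−D = 0.79026 (working shown to 5 dp, full precision carried).
Station 2: N=8, proportions 0.125, 0.125, 0.125, 0.125, 0.125, 0.125, 0.25, giving 1−D = 0.84375.
Difference = |0.79026 − 0.84375| = 0.05349, i.e. 0.053 to 3 decimal places.

0.053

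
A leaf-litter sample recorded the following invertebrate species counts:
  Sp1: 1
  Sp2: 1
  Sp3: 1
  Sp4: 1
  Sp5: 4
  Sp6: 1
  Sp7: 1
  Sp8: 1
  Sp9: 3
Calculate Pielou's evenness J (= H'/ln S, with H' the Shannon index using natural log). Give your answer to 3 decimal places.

Total N = 1+1+1+1+4+1+1+1+3 = 14, so the proportions are 0.07143, 0.07143, 0.07143, 0.07143, 0.28571, 0.07143, 0.07143, 0.07143, 0.21429 (working shown to 5 dp, full precision carried).
H' = −Σ pᵢ ln pᵢ = −((-0.18850) + (-0.18850) + (-0.18850) + (-0.18850) + (-0.35793) + (-0.18850) + (-0.18850) + (-0.18850) + (-0.33010)) = 2.00756.
With S = 9 species, ln S = 2.19722, so J = 2.00756/2.19722 = 0.91368, i.e. 0.914 to 3 decimal places.

0.914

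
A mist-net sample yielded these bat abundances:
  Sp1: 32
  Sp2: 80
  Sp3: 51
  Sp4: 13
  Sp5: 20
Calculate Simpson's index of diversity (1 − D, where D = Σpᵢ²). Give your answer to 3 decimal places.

Total N = 32+80+51+13+20 = 196, so the proportions are 0.16327, 0.40816, 0.2602, 0.06633, 0.10204 (working shown to 5 dp, full precision carried).
D = 0.16327² + 0.40816² + 0.2602² + 0.06633² + 0.10204² = 0.02666 + 0.16660 + 0.06771 + 0.00440 + 0.01041 = 0.27577.
So 1 − D = 0.72423, i.e. 0.724 to 3 decimal places.

0.724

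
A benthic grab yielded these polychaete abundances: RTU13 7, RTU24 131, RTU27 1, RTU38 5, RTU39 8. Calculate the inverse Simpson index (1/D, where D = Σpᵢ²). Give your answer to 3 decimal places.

Total N = 7+131+1+5+8 = 152, so the proportions are 0.046053, 0.861842, 0.006579, 0.032895, 0.052632 (working shown to 6 dp, full precision carried).
D = 0.046053² + 0.861842² + 0.006579² + 0.032895² + 0.052632² = 0.002121 + 0.742772 + 0.000043 + 0.001082 + 0.002770 = 0.748788.
So 1/D = 1.33549, i.e. 1.335 to 3 decimal places.

1.335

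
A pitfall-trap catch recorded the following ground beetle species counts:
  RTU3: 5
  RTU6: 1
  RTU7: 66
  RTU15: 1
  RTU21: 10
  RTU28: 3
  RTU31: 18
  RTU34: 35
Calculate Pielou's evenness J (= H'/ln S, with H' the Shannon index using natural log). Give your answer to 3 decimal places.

Total N = 5+1+66+1+10+3+18+35 = 139, so the proportions are 0.03597, 0.00719, 0.47482, 0.00719, 0.07194, 0.02158, 0.1295, 0.2518 (working shown to 5 dp, full precision carried).
H' = −Σ pᵢ ln pᵢ = −((-0.11961) + (-0.03550) + (-0.35366) + (-0.03550) + (-0.18934) + (-0.08279) + (-0.26470) + (-0.34726)) = 1.42836.
With S = 8 species, ln S = 2.07944, so J = 1.42836/2.07944 = 0.68690, i.e. 0.687 to 3 decimal places.

0.687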